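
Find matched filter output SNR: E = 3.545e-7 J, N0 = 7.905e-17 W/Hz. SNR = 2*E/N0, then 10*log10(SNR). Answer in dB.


SNR_lin = 2 * 3.545e-7 / 7.905e-17 = 8.969e9
SNR_dB = 10*log10(8.969e9) = 99.5 dB

99.5 dB


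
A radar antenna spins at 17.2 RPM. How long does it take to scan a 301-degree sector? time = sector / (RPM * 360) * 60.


t = 301 / (17.2 * 360) * 60 = 2.92 s

2.92 s


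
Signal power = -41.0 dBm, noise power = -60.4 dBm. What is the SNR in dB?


SNR = -41.0 - (-60.4) = 19.4 dB

19.4 dB


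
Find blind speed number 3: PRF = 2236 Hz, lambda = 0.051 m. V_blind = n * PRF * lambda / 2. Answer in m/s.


V_blind = 3 * 2236 * 0.051 / 2 = 171.1 m/s

171.1 m/s


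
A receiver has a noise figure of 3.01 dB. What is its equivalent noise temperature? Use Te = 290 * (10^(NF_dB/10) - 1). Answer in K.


NF_lin = 10^(3.01/10) = 1.999862
Te = 290 * (1.999862 - 1) = 290.0 K

290.0 K


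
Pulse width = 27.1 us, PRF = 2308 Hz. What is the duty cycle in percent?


DC = 27.1e-6 * 2308 * 100 = 6.25%

6.25%


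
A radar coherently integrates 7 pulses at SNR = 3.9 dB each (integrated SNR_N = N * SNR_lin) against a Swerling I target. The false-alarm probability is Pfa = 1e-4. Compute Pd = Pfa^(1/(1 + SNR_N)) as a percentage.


SNR_lin = 10^(3.9/10) = 2.45471
SNR_N = 7 * 2.45471 = 17.18297
1/(1 + SNR_N) = 1/18.18297 = 0.0549965
Pd = (1e-4)^0.0549965 = 0.60258
Pd = 60.3%

60.3%


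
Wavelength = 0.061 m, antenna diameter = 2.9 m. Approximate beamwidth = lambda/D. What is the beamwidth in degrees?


BW_rad = 0.061 / 2.9 = 0.021034
BW_deg = 1.21 degrees

1.21 degrees


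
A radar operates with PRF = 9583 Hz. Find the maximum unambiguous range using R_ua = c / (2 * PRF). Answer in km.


R_ua = 3e8 / (2 * 9583) = 15652.7 m = 15.7 km

15.7 km


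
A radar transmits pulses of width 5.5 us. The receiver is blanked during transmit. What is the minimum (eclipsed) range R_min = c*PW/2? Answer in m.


R_min = 3e8 * 5.5e-6 / 2 = 825.0 m

825.0 m


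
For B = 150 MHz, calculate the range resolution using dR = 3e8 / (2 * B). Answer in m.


dR = 3e8 / (2 * 150000000.0) = 1.0 m

1.0 m


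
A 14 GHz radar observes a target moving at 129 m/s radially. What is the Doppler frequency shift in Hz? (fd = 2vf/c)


fd = 2 * 129 * 14000000000.0 / 3e8 = 12040.0 Hz

12040.0 Hz


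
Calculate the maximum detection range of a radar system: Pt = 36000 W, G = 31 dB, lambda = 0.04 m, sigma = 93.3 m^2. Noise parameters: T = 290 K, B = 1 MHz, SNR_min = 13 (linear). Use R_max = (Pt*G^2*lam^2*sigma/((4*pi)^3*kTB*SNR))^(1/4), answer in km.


G_lin = 10^(31/10) = 1258.925412
R^4 = 36000 * 1258.925412^2 * 0.04^2 * 93.3 / ((4*pi)^3 * 1.38e-23 * 290 * 1000000.0 * 13)
R^4 = 8.25e19 m^4
R_max = (8.25e19)^(1/4) = 95304.5 m = 95.3 km

95.3 km


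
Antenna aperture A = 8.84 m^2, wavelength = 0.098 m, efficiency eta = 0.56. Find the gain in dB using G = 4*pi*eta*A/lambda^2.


G_linear = 4*pi*0.56*8.84/0.098^2 = 6477.36
G_dB = 10*log10(6477.36) = 38.1 dB

38.1 dB


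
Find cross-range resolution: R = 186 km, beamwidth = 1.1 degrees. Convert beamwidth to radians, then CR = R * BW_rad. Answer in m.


BW_rad = 0.019198622
CR = 186000 * 0.019198622 = 3570.9 m

3570.9 m


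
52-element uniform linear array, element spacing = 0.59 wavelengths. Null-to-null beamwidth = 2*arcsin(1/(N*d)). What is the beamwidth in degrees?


1/(N*d) = 1/(52*0.59) = 0.032595
BW = 2*arcsin(0.032595) = 3.7 degrees

3.7 degrees


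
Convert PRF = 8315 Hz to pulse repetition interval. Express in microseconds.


PRI = 1/8315 = 0.0001202646 s = 120.3 us

120.3 us


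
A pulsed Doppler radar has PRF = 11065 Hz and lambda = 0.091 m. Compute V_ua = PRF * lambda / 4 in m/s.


V_ua = 11065 * 0.091 / 4 = 251.7 m/s

251.7 m/s


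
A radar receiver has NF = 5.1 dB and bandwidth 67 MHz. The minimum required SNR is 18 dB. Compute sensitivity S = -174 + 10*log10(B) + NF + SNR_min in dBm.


10*log10(67000000.0) = 78.26
S = -174 + 78.26 + 5.1 + 18 = -72.6 dBm

-72.6 dBm


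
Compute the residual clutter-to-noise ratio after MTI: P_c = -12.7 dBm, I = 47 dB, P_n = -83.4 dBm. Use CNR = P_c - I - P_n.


CNR = -12.7 - 47 - (-83.4) = 23.7 dB

23.7 dB


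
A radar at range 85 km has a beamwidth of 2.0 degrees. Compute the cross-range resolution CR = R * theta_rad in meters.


BW_rad = 0.034906585
CR = 85000 * 0.034906585 = 2967.1 m

2967.1 m


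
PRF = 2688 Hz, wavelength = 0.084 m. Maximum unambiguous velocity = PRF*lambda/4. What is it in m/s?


V_ua = 2688 * 0.084 / 4 = 56.4 m/s

56.4 m/s


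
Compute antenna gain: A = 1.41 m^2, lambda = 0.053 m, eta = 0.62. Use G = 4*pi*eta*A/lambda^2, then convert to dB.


G_linear = 4*pi*0.62*1.41/0.053^2 = 3910.83
G_dB = 10*log10(3910.83) = 35.9 dB

35.9 dB


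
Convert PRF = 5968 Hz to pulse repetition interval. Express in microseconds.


PRI = 1/5968 = 0.0001675603 s = 167.6 us

167.6 us


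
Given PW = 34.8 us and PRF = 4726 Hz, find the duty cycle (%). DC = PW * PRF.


DC = 34.8e-6 * 4726 * 100 = 16.45%

16.45%


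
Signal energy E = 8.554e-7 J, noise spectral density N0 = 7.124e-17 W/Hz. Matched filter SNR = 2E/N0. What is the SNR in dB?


SNR_lin = 2 * 8.554e-7 / 7.124e-17 = 2.401e10
SNR_dB = 10*log10(2.401e10) = 103.8 dB

103.8 dB


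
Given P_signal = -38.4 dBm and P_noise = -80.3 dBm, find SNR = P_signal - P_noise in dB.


SNR = -38.4 - (-80.3) = 41.9 dB

41.9 dB


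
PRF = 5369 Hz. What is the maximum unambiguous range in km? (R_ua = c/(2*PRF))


R_ua = 3e8 / (2 * 5369) = 27938.2 m = 27.9 km

27.9 km


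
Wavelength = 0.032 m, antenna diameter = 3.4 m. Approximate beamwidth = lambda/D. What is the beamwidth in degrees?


BW_rad = 0.032 / 3.4 = 0.009412
BW_deg = 0.54 degrees

0.54 degrees


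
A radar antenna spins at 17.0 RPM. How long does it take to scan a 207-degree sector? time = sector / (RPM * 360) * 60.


t = 207 / (17.0 * 360) * 60 = 2.03 s

2.03 s


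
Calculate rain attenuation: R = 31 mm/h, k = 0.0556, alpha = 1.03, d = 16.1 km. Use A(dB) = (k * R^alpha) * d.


gamma = 0.0556 * 31^1.03 = 1.910633 dB/km
A = 1.910633 * 16.1 = 30.76 dB

30.76 dB


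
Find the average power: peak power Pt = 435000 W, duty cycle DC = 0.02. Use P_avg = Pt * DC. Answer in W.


P_avg = 435000 * 0.02 = 8700.0 W

8700.0 W


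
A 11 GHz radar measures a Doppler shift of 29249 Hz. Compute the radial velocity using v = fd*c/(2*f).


v = 29249 * 3e8 / (2 * 11000000000.0) = 398.9 m/s

398.9 m/s


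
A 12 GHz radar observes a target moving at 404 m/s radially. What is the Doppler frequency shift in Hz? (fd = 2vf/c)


fd = 2 * 404 * 12000000000.0 / 3e8 = 32320.0 Hz

32320.0 Hz


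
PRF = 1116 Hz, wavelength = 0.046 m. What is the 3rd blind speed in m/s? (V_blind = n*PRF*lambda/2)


V_blind = 3 * 1116 * 0.046 / 2 = 77.0 m/s

77.0 m/s


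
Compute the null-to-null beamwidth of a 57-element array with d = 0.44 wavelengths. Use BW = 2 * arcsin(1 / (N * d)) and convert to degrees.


1/(N*d) = 1/(57*0.44) = 0.039872
BW = 2*arcsin(0.039872) = 4.6 degrees

4.6 degrees


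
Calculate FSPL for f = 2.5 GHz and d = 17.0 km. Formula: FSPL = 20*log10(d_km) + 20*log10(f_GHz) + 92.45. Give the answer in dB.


20*log10(17.0) = 24.61
20*log10(2.5) = 7.96
FSPL = 125.0 dB

125.0 dB


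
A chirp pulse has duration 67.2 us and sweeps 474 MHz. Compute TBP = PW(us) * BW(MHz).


TBP = 67.2 * 474 = 31852.8

31852.8


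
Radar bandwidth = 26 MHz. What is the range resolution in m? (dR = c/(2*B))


dR = 3e8 / (2 * 26000000.0) = 5.77 m

5.77 m


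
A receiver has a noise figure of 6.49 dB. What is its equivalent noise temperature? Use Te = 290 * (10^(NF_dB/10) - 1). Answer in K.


NF_lin = 10^(6.49/10) = 4.456562
Te = 290 * (4.456562 - 1) = 1002.4 K

1002.4 K


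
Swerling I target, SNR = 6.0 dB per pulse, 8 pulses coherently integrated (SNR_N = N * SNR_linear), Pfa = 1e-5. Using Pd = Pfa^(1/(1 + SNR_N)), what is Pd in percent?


SNR_lin = 10^(6.0/10) = 3.98107
SNR_N = 8 * 3.98107 = 31.84856
1/(1 + SNR_N) = 1/32.84856 = 0.0304427
Pd = (1e-5)^0.0304427 = 0.70435
Pd = 70.4%

70.4%


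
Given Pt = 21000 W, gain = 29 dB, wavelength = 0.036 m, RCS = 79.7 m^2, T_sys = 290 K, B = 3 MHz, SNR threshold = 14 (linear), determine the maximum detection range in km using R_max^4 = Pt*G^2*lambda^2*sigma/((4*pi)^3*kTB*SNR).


G_lin = 10^(29/10) = 794.328235
R^4 = 21000 * 794.328235^2 * 0.036^2 * 79.7 / ((4*pi)^3 * 1.38e-23 * 290 * 3000000.0 * 14)
R^4 = 4.10324e18 m^4
R_max = (4.10324e18)^(1/4) = 45007.2 m = 45.0 km

45.0 km


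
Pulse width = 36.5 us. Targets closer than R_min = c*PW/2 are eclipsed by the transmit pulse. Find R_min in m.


R_min = 3e8 * 36.5e-6 / 2 = 5475.0 m

5475.0 m


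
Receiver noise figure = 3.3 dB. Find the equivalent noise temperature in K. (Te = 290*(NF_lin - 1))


NF_lin = 10^(3.3/10) = 2.137962
Te = 290 * (2.137962 - 1) = 330.0 K

330.0 K


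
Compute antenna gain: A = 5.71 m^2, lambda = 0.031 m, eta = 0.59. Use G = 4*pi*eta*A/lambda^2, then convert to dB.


G_linear = 4*pi*0.59*5.71/0.031^2 = 44052.91
G_dB = 10*log10(44052.91) = 46.4 dB

46.4 dB


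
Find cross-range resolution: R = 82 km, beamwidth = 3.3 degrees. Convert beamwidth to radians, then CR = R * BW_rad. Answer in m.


BW_rad = 0.057595865
CR = 82000 * 0.057595865 = 4722.9 m

4722.9 m


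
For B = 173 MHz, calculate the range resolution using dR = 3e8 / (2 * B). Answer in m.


dR = 3e8 / (2 * 173000000.0) = 0.87 m

0.87 m


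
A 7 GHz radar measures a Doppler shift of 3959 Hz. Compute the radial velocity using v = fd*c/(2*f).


v = 3959 * 3e8 / (2 * 7000000000.0) = 84.8 m/s

84.8 m/s


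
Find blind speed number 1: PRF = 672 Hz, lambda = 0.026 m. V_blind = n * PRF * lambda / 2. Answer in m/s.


V_blind = 1 * 672 * 0.026 / 2 = 8.7 m/s

8.7 m/s


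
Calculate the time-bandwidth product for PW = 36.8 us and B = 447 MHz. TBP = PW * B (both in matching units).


TBP = 36.8 * 447 = 16449.6

16449.6


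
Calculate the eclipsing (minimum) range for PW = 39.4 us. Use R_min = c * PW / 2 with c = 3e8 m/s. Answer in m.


R_min = 3e8 * 39.4e-6 / 2 = 5910.0 m

5910.0 m


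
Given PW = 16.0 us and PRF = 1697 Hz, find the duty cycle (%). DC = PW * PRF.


DC = 16.0e-6 * 1697 * 100 = 2.72%

2.72%


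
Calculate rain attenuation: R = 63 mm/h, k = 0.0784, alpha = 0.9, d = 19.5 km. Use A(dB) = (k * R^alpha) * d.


gamma = 0.0784 * 63^0.9 = 3.263793 dB/km
A = 3.263793 * 19.5 = 63.64 dB

63.64 dB


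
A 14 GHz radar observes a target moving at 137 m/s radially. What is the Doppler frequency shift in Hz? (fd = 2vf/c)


fd = 2 * 137 * 14000000000.0 / 3e8 = 12786.7 Hz

12786.7 Hz


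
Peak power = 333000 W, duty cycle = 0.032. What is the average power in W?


P_avg = 333000 * 0.032 = 10656.0 W

10656.0 W


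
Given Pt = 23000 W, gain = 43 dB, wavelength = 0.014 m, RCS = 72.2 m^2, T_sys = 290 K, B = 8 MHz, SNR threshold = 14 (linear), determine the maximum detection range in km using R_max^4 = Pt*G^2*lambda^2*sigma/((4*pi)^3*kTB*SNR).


G_lin = 10^(43/10) = 19952.62315
R^4 = 23000 * 19952.62315^2 * 0.014^2 * 72.2 / ((4*pi)^3 * 1.38e-23 * 290 * 8000000.0 * 14)
R^4 = 1.45679e20 m^4
R_max = (1.45679e20)^(1/4) = 109862.4 m = 109.9 km

109.9 km


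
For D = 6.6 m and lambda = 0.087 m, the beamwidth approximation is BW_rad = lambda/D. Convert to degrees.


BW_rad = 0.087 / 6.6 = 0.013182
BW_deg = 0.76 degrees

0.76 degrees


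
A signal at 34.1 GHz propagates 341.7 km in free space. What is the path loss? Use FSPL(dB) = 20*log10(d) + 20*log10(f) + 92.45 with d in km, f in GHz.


20*log10(341.7) = 50.67
20*log10(34.1) = 30.66
FSPL = 173.8 dB

173.8 dB


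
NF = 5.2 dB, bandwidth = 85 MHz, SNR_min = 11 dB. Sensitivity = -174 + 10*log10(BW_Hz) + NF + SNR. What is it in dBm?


10*log10(85000000.0) = 79.29
S = -174 + 79.29 + 5.2 + 11 = -78.5 dBm

-78.5 dBm


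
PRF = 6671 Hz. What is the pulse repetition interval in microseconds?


PRI = 1/6671 = 0.0001499026 s = 149.9 us

149.9 us


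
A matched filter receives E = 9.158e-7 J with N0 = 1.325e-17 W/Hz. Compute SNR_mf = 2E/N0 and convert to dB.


SNR_lin = 2 * 9.158e-7 / 1.325e-17 = 1.382e11
SNR_dB = 10*log10(1.382e11) = 111.4 dB

111.4 dB


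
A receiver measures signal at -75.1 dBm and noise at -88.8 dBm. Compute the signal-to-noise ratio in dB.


SNR = -75.1 - (-88.8) = 13.7 dB

13.7 dB


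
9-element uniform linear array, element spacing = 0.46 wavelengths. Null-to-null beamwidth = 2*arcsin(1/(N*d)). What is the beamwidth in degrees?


1/(N*d) = 1/(9*0.46) = 0.241546
BW = 2*arcsin(0.241546) = 28.0 degrees

28.0 degrees


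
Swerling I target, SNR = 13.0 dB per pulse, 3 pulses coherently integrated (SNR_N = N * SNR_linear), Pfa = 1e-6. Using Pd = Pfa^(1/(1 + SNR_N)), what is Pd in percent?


SNR_lin = 10^(13.0/10) = 19.95262
SNR_N = 3 * 19.95262 = 59.85786
1/(1 + SNR_N) = 1/60.85786 = 0.0164317
Pd = (1e-6)^0.0164317 = 0.79691
Pd = 79.7%

79.7%


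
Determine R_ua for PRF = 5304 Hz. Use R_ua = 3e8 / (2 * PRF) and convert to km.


R_ua = 3e8 / (2 * 5304) = 28280.5 m = 28.3 km

28.3 km


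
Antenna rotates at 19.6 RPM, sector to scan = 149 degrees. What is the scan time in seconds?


t = 149 / (19.6 * 360) * 60 = 1.27 s

1.27 s


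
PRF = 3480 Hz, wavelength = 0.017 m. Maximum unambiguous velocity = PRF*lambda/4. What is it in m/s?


V_ua = 3480 * 0.017 / 4 = 14.8 m/s

14.8 m/s


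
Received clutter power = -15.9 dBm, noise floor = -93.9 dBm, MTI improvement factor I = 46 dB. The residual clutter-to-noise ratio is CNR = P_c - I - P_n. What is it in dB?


CNR = -15.9 - 46 - (-93.9) = 32.0 dB

32.0 dB


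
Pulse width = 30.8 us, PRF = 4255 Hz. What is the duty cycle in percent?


DC = 30.8e-6 * 4255 * 100 = 13.11%

13.11%


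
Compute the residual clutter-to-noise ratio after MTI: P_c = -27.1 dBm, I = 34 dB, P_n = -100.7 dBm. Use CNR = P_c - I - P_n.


CNR = -27.1 - 34 - (-100.7) = 39.6 dB

39.6 dB


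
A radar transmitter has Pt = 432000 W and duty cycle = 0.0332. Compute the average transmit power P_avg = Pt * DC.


P_avg = 432000 * 0.0332 = 14342.4 W

14342.4 W


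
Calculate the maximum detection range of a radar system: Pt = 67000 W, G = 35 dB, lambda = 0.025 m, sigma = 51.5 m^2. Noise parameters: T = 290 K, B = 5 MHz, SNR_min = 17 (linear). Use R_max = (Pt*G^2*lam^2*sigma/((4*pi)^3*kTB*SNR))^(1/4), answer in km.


G_lin = 10^(35/10) = 3162.27766
R^4 = 67000 * 3162.27766^2 * 0.025^2 * 51.5 / ((4*pi)^3 * 1.38e-23 * 290 * 5000000.0 * 17)
R^4 = 3.19475e19 m^4
R_max = (3.19475e19)^(1/4) = 75181.2 m = 75.2 km

75.2 km


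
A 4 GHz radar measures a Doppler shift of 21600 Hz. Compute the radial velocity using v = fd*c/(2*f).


v = 21600 * 3e8 / (2 * 4000000000.0) = 810.0 m/s

810.0 m/s


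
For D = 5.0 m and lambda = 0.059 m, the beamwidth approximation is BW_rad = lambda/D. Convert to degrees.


BW_rad = 0.059 / 5.0 = 0.0118
BW_deg = 0.68 degrees

0.68 degrees


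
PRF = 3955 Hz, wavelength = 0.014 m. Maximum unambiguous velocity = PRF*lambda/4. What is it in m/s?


V_ua = 3955 * 0.014 / 4 = 13.8 m/s

13.8 m/s


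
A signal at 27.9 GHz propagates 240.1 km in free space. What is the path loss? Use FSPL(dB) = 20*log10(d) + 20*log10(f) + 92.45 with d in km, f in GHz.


20*log10(240.1) = 47.61
20*log10(27.9) = 28.91
FSPL = 169.0 dB

169.0 dB


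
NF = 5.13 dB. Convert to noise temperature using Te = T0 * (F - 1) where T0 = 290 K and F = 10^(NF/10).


NF_lin = 10^(5.13/10) = 3.258367
Te = 290 * (3.258367 - 1) = 654.9 K

654.9 K


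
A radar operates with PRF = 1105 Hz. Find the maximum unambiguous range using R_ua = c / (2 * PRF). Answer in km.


R_ua = 3e8 / (2 * 1105) = 135746.6 m = 135.7 km

135.7 km


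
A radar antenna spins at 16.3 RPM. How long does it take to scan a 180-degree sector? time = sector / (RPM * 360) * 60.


t = 180 / (16.3 * 360) * 60 = 1.84 s

1.84 s


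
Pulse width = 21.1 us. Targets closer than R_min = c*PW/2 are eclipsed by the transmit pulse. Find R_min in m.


R_min = 3e8 * 21.1e-6 / 2 = 3165.0 m

3165.0 m


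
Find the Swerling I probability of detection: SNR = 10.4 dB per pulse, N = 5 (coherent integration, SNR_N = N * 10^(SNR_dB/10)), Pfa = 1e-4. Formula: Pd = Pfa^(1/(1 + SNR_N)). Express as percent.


SNR_lin = 10^(10.4/10) = 10.96478
SNR_N = 5 * 10.96478 = 54.8239
1/(1 + SNR_N) = 1/55.8239 = 0.0179135
Pd = (1e-4)^0.0179135 = 0.8479
Pd = 84.8%

84.8%


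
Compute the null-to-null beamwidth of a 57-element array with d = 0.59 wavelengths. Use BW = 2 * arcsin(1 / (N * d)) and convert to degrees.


1/(N*d) = 1/(57*0.59) = 0.029735
BW = 2*arcsin(0.029735) = 3.4 degrees

3.4 degrees


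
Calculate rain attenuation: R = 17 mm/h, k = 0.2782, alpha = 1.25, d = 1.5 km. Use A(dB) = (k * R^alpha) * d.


gamma = 0.2782 * 17^1.25 = 9.603251 dB/km
A = 9.603251 * 1.5 = 14.4 dB

14.4 dB


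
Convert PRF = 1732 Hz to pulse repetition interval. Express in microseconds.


PRI = 1/1732 = 0.0005773672 s = 577.4 us

577.4 us


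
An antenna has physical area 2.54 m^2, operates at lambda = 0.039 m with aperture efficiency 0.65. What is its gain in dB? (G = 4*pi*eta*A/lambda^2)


G_linear = 4*pi*0.65*2.54/0.039^2 = 13640.42
G_dB = 10*log10(13640.42) = 41.3 dB

41.3 dB


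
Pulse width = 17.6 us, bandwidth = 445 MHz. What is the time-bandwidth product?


TBP = 17.6 * 445 = 7832.0

7832.0


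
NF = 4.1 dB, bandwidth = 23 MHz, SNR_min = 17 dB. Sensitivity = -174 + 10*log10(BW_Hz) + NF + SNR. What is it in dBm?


10*log10(23000000.0) = 73.62
S = -174 + 73.62 + 4.1 + 17 = -79.3 dBm

-79.3 dBm


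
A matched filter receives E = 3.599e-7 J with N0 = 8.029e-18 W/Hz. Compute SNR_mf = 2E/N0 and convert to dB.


SNR_lin = 2 * 3.599e-7 / 8.029e-18 = 8.965e10
SNR_dB = 10*log10(8.965e10) = 109.5 dB

109.5 dB


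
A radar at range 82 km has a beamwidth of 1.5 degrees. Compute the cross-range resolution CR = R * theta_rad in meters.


BW_rad = 0.026179939
CR = 82000 * 0.026179939 = 2146.8 m

2146.8 m


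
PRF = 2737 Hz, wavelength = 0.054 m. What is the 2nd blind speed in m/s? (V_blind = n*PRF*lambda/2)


V_blind = 2 * 2737 * 0.054 / 2 = 147.8 m/s

147.8 m/s


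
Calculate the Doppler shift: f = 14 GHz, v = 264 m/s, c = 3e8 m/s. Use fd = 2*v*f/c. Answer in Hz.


fd = 2 * 264 * 14000000000.0 / 3e8 = 24640.0 Hz

24640.0 Hz


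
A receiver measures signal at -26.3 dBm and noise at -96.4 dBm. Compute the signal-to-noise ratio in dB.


SNR = -26.3 - (-96.4) = 70.1 dB

70.1 dB


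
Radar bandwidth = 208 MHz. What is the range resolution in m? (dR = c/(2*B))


dR = 3e8 / (2 * 208000000.0) = 0.72 m

0.72 m


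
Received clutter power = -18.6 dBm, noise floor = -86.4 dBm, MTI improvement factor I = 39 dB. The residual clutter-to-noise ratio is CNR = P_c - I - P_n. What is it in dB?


CNR = -18.6 - 39 - (-86.4) = 28.8 dB

28.8 dB


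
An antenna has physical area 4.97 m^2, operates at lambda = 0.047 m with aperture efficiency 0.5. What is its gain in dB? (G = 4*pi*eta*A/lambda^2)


G_linear = 4*pi*0.5*4.97/0.047^2 = 14136.46
G_dB = 10*log10(14136.46) = 41.5 dB

41.5 dB


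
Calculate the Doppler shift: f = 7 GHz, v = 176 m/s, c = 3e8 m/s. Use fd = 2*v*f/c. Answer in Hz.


fd = 2 * 176 * 7000000000.0 / 3e8 = 8213.3 Hz

8213.3 Hz


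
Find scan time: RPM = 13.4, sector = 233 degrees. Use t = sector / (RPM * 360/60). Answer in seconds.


t = 233 / (13.4 * 360) * 60 = 2.9 s

2.9 s


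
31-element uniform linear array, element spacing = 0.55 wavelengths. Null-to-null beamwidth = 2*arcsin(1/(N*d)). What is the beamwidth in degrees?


1/(N*d) = 1/(31*0.55) = 0.058651
BW = 2*arcsin(0.058651) = 6.7 degrees

6.7 degrees


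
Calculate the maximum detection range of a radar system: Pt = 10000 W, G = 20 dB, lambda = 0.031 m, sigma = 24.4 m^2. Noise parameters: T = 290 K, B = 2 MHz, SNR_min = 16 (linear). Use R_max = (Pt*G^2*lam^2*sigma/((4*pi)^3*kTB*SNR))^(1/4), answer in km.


G_lin = 10^(20/10) = 100.0
R^4 = 10000 * 100.0^2 * 0.031^2 * 24.4 / ((4*pi)^3 * 1.38e-23 * 290 * 2000000.0 * 16)
R^4 = 9.22692e15 m^4
R_max = (9.22692e15)^(1/4) = 9800.9 m = 9.8 km

9.8 km


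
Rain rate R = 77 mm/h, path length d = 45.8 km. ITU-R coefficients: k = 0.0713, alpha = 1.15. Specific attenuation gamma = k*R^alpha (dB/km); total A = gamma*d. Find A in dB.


gamma = 0.0713 * 77^1.15 = 10.533043 dB/km
A = 10.533043 * 45.8 = 482.41 dB

482.41 dB


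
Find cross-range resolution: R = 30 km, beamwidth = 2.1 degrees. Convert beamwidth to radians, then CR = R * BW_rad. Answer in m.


BW_rad = 0.036651914
CR = 30000 * 0.036651914 = 1099.6 m

1099.6 m


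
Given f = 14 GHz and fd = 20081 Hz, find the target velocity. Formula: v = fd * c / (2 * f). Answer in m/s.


v = 20081 * 3e8 / (2 * 14000000000.0) = 215.2 m/s

215.2 m/s


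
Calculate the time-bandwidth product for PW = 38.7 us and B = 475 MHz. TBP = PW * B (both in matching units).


TBP = 38.7 * 475 = 18382.5

18382.5


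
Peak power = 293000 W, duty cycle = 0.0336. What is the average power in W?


P_avg = 293000 * 0.0336 = 9844.8 W

9844.8 W


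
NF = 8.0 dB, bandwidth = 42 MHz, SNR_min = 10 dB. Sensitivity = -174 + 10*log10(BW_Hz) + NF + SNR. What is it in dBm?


10*log10(42000000.0) = 76.23
S = -174 + 76.23 + 8.0 + 10 = -79.8 dBm

-79.8 dBm


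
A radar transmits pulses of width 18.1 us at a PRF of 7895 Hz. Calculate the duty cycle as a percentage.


DC = 18.1e-6 * 7895 * 100 = 14.29%

14.29%


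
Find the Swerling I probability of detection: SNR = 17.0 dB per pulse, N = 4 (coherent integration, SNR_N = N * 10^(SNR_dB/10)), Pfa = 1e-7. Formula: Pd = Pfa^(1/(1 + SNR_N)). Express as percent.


SNR_lin = 10^(17.0/10) = 50.11872
SNR_N = 4 * 50.11872 = 200.47488
1/(1 + SNR_N) = 1/201.47488 = 0.0049634
Pd = (1e-7)^0.0049634 = 0.92312
Pd = 92.3%

92.3%


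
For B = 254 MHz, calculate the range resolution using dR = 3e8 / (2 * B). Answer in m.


dR = 3e8 / (2 * 254000000.0) = 0.59 m

0.59 m


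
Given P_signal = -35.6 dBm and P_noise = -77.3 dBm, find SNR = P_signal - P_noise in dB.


SNR = -35.6 - (-77.3) = 41.7 dB

41.7 dB


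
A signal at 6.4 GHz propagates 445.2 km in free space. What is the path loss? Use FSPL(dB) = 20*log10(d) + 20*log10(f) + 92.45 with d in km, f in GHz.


20*log10(445.2) = 52.97
20*log10(6.4) = 16.12
FSPL = 161.5 dB

161.5 dB


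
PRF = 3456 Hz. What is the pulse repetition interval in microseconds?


PRI = 1/3456 = 0.0002893519 s = 289.4 us

289.4 us


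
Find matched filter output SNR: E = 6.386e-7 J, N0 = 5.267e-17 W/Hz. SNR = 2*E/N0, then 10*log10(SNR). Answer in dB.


SNR_lin = 2 * 6.386e-7 / 5.267e-17 = 2.425e10
SNR_dB = 10*log10(2.425e10) = 103.8 dB

103.8 dB


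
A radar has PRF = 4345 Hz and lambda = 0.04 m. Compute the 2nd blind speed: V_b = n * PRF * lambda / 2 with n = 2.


V_blind = 2 * 4345 * 0.04 / 2 = 173.8 m/s

173.8 m/s


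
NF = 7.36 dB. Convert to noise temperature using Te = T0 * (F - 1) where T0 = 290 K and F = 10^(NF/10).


NF_lin = 10^(7.36/10) = 5.445027
Te = 290 * (5.445027 - 1) = 1289.1 K

1289.1 K


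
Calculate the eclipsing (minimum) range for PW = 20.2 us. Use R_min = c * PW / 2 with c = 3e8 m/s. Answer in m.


R_min = 3e8 * 20.2e-6 / 2 = 3030.0 m

3030.0 m


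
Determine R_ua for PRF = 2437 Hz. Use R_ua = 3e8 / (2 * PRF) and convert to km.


R_ua = 3e8 / (2 * 2437) = 61551.1 m = 61.6 km

61.6 km


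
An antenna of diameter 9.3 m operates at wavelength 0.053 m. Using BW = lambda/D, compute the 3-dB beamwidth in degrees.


BW_rad = 0.053 / 9.3 = 0.005699
BW_deg = 0.33 degrees

0.33 degrees


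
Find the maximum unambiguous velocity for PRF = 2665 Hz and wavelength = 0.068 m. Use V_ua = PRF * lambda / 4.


V_ua = 2665 * 0.068 / 4 = 45.3 m/s

45.3 m/s


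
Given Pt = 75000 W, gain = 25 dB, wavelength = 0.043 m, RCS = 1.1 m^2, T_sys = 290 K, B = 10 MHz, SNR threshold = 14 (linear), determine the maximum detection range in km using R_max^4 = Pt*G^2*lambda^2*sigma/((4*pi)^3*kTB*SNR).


G_lin = 10^(25/10) = 316.227766
R^4 = 75000 * 316.227766^2 * 0.043^2 * 1.1 / ((4*pi)^3 * 1.38e-23 * 290 * 10000000.0 * 14)
R^4 = 1.37201e16 m^4
R_max = (1.37201e16)^(1/4) = 10822.8 m = 10.8 km

10.8 km


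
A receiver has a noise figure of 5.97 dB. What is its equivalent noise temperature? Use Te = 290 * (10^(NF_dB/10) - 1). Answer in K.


NF_lin = 10^(5.97/10) = 3.953666
Te = 290 * (3.953666 - 1) = 856.6 K

856.6 K


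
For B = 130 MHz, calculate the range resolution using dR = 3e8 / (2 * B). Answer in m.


dR = 3e8 / (2 * 130000000.0) = 1.15 m

1.15 m


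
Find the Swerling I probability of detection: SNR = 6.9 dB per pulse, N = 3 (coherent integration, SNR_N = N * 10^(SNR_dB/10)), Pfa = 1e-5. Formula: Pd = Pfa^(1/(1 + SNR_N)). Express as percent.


SNR_lin = 10^(6.9/10) = 4.89779
SNR_N = 3 * 4.89779 = 14.69337
1/(1 + SNR_N) = 1/15.69337 = 0.0637212
Pd = (1e-5)^0.0637212 = 0.48017
Pd = 48.0%

48.0%


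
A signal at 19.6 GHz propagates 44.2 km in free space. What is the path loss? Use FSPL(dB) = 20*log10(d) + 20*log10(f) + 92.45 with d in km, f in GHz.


20*log10(44.2) = 32.91
20*log10(19.6) = 25.85
FSPL = 151.2 dB

151.2 dB


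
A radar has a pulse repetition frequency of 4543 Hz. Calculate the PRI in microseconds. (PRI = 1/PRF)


PRI = 1/4543 = 0.0002201189 s = 220.1 us

220.1 us


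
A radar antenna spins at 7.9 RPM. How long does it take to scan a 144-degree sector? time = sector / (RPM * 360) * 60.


t = 144 / (7.9 * 360) * 60 = 3.04 s

3.04 s


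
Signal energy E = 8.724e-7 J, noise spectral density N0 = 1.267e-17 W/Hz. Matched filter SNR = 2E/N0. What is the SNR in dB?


SNR_lin = 2 * 8.724e-7 / 1.267e-17 = 1.377e11
SNR_dB = 10*log10(1.377e11) = 111.4 dB

111.4 dB


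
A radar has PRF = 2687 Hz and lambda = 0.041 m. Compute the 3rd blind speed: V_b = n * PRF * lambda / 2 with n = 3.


V_blind = 3 * 2687 * 0.041 / 2 = 165.3 m/s

165.3 m/s


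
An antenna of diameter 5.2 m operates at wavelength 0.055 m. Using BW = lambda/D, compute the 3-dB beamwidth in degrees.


BW_rad = 0.055 / 5.2 = 0.010577
BW_deg = 0.61 degrees

0.61 degrees


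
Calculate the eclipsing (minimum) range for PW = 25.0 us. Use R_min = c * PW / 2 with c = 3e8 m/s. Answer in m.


R_min = 3e8 * 25.0e-6 / 2 = 3750.0 m

3750.0 m


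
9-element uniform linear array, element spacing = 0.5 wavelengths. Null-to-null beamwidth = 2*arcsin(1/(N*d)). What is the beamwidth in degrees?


1/(N*d) = 1/(9*0.5) = 0.222222
BW = 2*arcsin(0.222222) = 25.7 degrees

25.7 degrees


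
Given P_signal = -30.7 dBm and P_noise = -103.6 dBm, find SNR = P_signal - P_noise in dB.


SNR = -30.7 - (-103.6) = 72.9 dB

72.9 dB


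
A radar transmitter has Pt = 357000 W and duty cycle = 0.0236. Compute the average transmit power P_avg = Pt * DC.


P_avg = 357000 * 0.0236 = 8425.2 W

8425.2 W


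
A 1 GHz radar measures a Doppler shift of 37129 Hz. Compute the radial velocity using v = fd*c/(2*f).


v = 37129 * 3e8 / (2 * 1000000000.0) = 5569.4 m/s

5569.4 m/s


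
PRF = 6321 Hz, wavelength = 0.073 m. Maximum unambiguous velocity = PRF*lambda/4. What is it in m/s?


V_ua = 6321 * 0.073 / 4 = 115.4 m/s

115.4 m/s


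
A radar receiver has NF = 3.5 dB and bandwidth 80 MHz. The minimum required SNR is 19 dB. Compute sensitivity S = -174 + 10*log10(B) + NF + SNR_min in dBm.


10*log10(80000000.0) = 79.03
S = -174 + 79.03 + 3.5 + 19 = -72.5 dBm

-72.5 dBm


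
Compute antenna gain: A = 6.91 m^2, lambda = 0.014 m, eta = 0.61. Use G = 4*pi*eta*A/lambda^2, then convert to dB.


G_linear = 4*pi*0.61*6.91/0.014^2 = 270247.49
G_dB = 10*log10(270247.49) = 54.3 dB

54.3 dB


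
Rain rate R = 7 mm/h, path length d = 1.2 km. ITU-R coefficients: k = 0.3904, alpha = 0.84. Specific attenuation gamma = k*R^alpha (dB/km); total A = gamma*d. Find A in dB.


gamma = 0.3904 * 7^0.84 = 2.001669 dB/km
A = 2.001669 * 1.2 = 2.4 dB

2.4 dB


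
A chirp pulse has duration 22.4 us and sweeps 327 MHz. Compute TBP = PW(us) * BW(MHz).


TBP = 22.4 * 327 = 7324.8

7324.8


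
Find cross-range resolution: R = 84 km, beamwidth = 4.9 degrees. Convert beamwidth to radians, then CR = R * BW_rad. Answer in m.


BW_rad = 0.085521133
CR = 84000 * 0.085521133 = 7183.8 m

7183.8 m


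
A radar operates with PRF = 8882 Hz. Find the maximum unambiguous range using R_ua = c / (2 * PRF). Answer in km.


R_ua = 3e8 / (2 * 8882) = 16888.1 m = 16.9 km

16.9 km


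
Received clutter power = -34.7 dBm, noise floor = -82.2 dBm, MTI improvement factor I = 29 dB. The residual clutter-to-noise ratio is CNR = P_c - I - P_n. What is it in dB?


CNR = -34.7 - 29 - (-82.2) = 18.5 dB

18.5 dB


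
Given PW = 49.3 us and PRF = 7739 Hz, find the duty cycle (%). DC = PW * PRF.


DC = 49.3e-6 * 7739 * 100 = 38.15%

38.15%


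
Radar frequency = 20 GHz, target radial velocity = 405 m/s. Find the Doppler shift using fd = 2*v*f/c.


fd = 2 * 405 * 20000000000.0 / 3e8 = 54000.0 Hz

54000.0 Hz


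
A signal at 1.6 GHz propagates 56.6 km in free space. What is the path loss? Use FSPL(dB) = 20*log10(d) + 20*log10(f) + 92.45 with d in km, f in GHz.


20*log10(56.6) = 35.06
20*log10(1.6) = 4.08
FSPL = 131.6 dB

131.6 dB


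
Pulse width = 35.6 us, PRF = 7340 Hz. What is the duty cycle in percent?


DC = 35.6e-6 * 7340 * 100 = 26.13%

26.13%


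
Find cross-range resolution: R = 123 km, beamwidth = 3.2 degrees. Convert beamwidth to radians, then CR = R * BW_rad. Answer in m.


BW_rad = 0.055850536
CR = 123000 * 0.055850536 = 6869.6 m

6869.6 m


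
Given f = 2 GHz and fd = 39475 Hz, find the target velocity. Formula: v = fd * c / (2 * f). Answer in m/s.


v = 39475 * 3e8 / (2 * 2000000000.0) = 2960.6 m/s

2960.6 m/s


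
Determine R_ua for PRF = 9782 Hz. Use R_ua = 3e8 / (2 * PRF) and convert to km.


R_ua = 3e8 / (2 * 9782) = 15334.3 m = 15.3 km

15.3 km


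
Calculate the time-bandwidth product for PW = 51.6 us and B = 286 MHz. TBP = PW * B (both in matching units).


TBP = 51.6 * 286 = 14757.6

14757.6


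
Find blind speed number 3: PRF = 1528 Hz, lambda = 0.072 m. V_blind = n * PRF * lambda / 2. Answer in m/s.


V_blind = 3 * 1528 * 0.072 / 2 = 165.0 m/s

165.0 m/s


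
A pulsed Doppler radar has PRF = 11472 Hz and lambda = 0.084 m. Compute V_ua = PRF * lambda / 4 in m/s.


V_ua = 11472 * 0.084 / 4 = 240.9 m/s

240.9 m/s


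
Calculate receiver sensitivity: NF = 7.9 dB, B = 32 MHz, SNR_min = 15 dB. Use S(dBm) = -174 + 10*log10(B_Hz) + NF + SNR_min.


10*log10(32000000.0) = 75.05
S = -174 + 75.05 + 7.9 + 15 = -76.0 dBm

-76.0 dBm


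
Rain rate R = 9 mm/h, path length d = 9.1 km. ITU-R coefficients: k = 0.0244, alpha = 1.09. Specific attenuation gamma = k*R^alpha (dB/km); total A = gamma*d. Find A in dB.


gamma = 0.0244 * 9^1.09 = 0.267617 dB/km
A = 0.267617 * 9.1 = 2.44 dB

2.44 dB


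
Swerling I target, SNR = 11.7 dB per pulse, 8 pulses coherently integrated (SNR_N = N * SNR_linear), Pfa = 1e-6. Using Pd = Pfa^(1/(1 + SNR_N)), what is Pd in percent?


SNR_lin = 10^(11.7/10) = 14.79108
SNR_N = 8 * 14.79108 = 118.32864
1/(1 + SNR_N) = 1/119.32864 = 0.0083802
Pd = (1e-6)^0.0083802 = 0.89067
Pd = 89.1%

89.1%


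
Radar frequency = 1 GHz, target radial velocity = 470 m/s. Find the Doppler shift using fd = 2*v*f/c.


fd = 2 * 470 * 1000000000.0 / 3e8 = 3133.3 Hz

3133.3 Hz


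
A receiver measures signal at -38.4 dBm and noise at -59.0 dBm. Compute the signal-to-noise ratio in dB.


SNR = -38.4 - (-59.0) = 20.6 dB

20.6 dB


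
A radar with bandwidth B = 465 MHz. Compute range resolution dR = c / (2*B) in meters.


dR = 3e8 / (2 * 465000000.0) = 0.32 m

0.32 m


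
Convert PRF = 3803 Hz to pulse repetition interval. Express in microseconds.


PRI = 1/3803 = 0.0002629503 s = 263.0 us

263.0 us


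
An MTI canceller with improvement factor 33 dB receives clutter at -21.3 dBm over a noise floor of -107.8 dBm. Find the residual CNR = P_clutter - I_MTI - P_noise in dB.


CNR = -21.3 - 33 - (-107.8) = 53.5 dB

53.5 dB


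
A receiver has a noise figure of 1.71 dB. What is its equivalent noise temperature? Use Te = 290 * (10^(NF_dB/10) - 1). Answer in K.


NF_lin = 10^(1.71/10) = 1.482518
Te = 290 * (1.482518 - 1) = 139.9 K

139.9 K


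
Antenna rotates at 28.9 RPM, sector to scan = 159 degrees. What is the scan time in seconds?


t = 159 / (28.9 * 360) * 60 = 0.92 s

0.92 s


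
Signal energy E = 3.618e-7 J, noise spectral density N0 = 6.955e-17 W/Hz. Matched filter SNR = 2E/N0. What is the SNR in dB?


SNR_lin = 2 * 3.618e-7 / 6.955e-17 = 1.04e10
SNR_dB = 10*log10(1.04e10) = 100.2 dB

100.2 dB


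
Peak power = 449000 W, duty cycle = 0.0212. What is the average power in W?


P_avg = 449000 * 0.0212 = 9518.8 W

9518.8 W


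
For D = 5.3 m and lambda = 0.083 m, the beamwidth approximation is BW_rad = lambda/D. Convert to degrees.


BW_rad = 0.083 / 5.3 = 0.01566
BW_deg = 0.9 degrees

0.9 degrees


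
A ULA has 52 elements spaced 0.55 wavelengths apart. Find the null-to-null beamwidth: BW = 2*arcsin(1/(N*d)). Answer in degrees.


1/(N*d) = 1/(52*0.55) = 0.034965
BW = 2*arcsin(0.034965) = 4.0 degrees

4.0 degrees


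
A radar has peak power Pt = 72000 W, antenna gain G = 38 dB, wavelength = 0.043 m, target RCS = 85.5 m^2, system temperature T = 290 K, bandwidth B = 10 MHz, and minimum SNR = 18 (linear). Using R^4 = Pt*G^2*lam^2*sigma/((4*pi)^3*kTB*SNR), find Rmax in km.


G_lin = 10^(38/10) = 6309.573445
R^4 = 72000 * 6309.573445^2 * 0.043^2 * 85.5 / ((4*pi)^3 * 1.38e-23 * 290 * 10000000.0 * 18)
R^4 = 3.16998e20 m^4
R_max = (3.16998e20)^(1/4) = 133433.3 m = 133.4 km

133.4 km


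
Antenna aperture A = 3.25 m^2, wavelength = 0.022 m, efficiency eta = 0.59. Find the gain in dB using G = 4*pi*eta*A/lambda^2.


G_linear = 4*pi*0.59*3.25/0.022^2 = 49785.16
G_dB = 10*log10(49785.16) = 47.0 dB

47.0 dB


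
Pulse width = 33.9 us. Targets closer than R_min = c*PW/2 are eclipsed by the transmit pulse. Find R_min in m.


R_min = 3e8 * 33.9e-6 / 2 = 5085.0 m

5085.0 m


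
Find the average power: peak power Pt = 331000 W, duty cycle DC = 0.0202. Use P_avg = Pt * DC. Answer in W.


P_avg = 331000 * 0.0202 = 6686.2 W

6686.2 W


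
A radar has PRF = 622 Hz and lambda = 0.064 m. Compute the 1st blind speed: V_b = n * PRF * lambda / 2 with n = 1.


V_blind = 1 * 622 * 0.064 / 2 = 19.9 m/s

19.9 m/s


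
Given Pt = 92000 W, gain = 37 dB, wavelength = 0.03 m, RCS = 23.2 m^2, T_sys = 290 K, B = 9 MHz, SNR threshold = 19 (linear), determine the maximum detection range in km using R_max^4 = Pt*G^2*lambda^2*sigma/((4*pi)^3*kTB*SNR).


G_lin = 10^(37/10) = 5011.872336
R^4 = 92000 * 5011.872336^2 * 0.03^2 * 23.2 / ((4*pi)^3 * 1.38e-23 * 290 * 9000000.0 * 19)
R^4 = 3.55317e19 m^4
R_max = (3.55317e19)^(1/4) = 77206.5 m = 77.2 km

77.2 km


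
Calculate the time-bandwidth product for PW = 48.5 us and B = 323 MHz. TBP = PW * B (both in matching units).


TBP = 48.5 * 323 = 15665.5

15665.5


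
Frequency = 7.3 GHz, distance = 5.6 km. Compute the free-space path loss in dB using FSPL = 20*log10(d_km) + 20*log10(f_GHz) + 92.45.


20*log10(5.6) = 14.96
20*log10(7.3) = 17.27
FSPL = 124.7 dB

124.7 dB


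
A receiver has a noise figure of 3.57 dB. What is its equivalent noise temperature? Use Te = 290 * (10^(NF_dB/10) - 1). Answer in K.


NF_lin = 10^(3.57/10) = 2.275097
Te = 290 * (2.275097 - 1) = 369.8 K

369.8 K


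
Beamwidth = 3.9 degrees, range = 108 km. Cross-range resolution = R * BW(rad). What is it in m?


BW_rad = 0.068067841
CR = 108000 * 0.068067841 = 7351.3 m

7351.3 m


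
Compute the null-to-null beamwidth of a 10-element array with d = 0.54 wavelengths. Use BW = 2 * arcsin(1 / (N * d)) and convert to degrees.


1/(N*d) = 1/(10*0.54) = 0.185185
BW = 2*arcsin(0.185185) = 21.3 degrees

21.3 degrees


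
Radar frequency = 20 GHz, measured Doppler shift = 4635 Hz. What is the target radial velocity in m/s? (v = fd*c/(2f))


v = 4635 * 3e8 / (2 * 20000000000.0) = 34.8 m/s

34.8 m/s


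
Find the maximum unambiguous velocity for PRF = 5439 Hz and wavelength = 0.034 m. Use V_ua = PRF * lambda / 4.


V_ua = 5439 * 0.034 / 4 = 46.2 m/s

46.2 m/s


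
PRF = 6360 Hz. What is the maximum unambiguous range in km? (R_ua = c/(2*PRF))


R_ua = 3e8 / (2 * 6360) = 23584.9 m = 23.6 km

23.6 km


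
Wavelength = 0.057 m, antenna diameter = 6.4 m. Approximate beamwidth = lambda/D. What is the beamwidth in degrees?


BW_rad = 0.057 / 6.4 = 0.008906
BW_deg = 0.51 degrees

0.51 degrees


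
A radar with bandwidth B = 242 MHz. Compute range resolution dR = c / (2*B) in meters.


dR = 3e8 / (2 * 242000000.0) = 0.62 m

0.62 m


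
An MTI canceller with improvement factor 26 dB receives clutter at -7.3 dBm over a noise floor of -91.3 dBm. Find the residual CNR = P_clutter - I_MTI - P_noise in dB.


CNR = -7.3 - 26 - (-91.3) = 58.0 dB

58.0 dB


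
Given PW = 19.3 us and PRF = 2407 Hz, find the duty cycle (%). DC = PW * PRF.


DC = 19.3e-6 * 2407 * 100 = 4.65%

4.65%


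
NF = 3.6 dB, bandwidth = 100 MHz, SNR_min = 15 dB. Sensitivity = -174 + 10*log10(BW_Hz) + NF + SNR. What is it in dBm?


10*log10(100000000.0) = 80.0
S = -174 + 80.0 + 3.6 + 15 = -75.4 dBm

-75.4 dBm


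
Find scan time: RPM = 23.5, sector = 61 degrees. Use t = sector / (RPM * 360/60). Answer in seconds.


t = 61 / (23.5 * 360) * 60 = 0.43 s

0.43 s


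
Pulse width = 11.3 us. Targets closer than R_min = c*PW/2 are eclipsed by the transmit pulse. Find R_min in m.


R_min = 3e8 * 11.3e-6 / 2 = 1695.0 m

1695.0 m


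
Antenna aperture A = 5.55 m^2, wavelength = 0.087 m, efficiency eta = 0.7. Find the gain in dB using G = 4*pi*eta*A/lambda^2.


G_linear = 4*pi*0.7*5.55/0.087^2 = 6450.04
G_dB = 10*log10(6450.04) = 38.1 dB

38.1 dB


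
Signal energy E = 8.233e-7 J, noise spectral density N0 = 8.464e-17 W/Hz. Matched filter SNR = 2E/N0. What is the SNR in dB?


SNR_lin = 2 * 8.233e-7 / 8.464e-17 = 1.945e10
SNR_dB = 10*log10(1.945e10) = 102.9 dB

102.9 dB


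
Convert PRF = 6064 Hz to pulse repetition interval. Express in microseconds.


PRI = 1/6064 = 0.0001649077 s = 164.9 us

164.9 us


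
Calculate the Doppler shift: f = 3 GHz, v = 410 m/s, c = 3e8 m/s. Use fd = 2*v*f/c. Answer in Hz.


fd = 2 * 410 * 3000000000.0 / 3e8 = 8200.0 Hz

8200.0 Hz


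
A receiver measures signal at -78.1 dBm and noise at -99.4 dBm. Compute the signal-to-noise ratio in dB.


SNR = -78.1 - (-99.4) = 21.3 dB

21.3 dB


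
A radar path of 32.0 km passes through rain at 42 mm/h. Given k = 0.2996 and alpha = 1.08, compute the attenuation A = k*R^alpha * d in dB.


gamma = 0.2996 * 42^1.08 = 16.968797 dB/km
A = 16.968797 * 32.0 = 543.0 dB

543.0 dB


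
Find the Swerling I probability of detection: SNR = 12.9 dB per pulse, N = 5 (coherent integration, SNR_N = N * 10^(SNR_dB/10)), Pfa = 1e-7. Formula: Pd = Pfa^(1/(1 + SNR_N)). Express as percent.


SNR_lin = 10^(12.9/10) = 19.49845
SNR_N = 5 * 19.49845 = 97.49225
1/(1 + SNR_N) = 1/98.49225 = 0.0101531
Pd = (1e-7)^0.0101531 = 0.84904
Pd = 84.9%

84.9%


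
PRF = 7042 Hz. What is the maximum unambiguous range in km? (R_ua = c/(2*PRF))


R_ua = 3e8 / (2 * 7042) = 21300.8 m = 21.3 km

21.3 km


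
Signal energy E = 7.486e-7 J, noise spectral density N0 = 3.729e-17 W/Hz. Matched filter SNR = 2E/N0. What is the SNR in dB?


SNR_lin = 2 * 7.486e-7 / 3.729e-17 = 4.015e10
SNR_dB = 10*log10(4.015e10) = 106.0 dB

106.0 dB
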